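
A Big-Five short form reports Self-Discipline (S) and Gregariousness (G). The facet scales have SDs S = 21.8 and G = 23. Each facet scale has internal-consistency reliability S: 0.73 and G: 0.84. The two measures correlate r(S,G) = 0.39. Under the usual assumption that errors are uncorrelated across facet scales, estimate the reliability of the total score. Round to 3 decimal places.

Var(S+G) = 21.8² + 23² + 2·[21.8·23·0.39] = 1004.24 + 391.092 = 1395.33.
Under uncorrelated errors the observed covariances equal the true-score covariances, so only the own-variance terms attenuate.
True-score variance = [21.8²·0.73 + 23²·0.84] + 391.092 = 791.285 + 391.092 = 1182.38.
Reliability = 1182.38 / 1395.33 = 0.847.

0.847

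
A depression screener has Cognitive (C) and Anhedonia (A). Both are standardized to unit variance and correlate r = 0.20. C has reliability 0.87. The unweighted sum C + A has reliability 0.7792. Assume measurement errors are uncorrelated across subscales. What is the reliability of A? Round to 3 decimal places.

Var(C+A) = 2 + 2·0.20 = 2.400.
True-score variance = ρ_C + ρ_A + 2·0.20, so 0.7792 = (0.87 + ρ_A + 0.40) / 2.400.
ρ_A = 0.7792·2.400 − 0.87 − 0.40 = 0.600.

0.600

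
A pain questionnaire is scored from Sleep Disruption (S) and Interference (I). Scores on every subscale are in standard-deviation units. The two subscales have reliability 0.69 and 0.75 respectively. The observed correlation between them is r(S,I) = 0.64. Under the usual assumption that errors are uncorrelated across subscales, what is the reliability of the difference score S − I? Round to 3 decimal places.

Var(S−I) = 1 + 1 − 2·0.64 = 2 − 1.28 = 0.72.
Because errors are independent across components, Cov(Tᵢ,Tⱼ) = Cov(Xᵢ,Xⱼ); the off-diagonal part of the true-score variance is the same as above.
True-score variance = [0.69 + 0.75] − 1.28 = 1.44 − 1.28 = 0.16.
Reliability = 0.16 / 0.72 = 0.222.

0.222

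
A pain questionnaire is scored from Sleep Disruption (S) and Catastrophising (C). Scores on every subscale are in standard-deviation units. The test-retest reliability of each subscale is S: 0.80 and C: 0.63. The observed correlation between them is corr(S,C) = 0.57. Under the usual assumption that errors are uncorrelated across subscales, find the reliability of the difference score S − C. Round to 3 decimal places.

0.337

Var(S−C) = 1 + 1 − 2·0.57 = 2 − 1.14 = 0.86.
With uncorrelated errors the cross-covariances are all true-score covariance, so they carry over unchanged; only the diagonal terms shrink to ρᵢσᵢ².
True-score variance = [0.80 + 0.63] − 1.14 = 1.43 − 1.14 = 0.29.
Reliability = 0.29 / 0.86 = 0.337.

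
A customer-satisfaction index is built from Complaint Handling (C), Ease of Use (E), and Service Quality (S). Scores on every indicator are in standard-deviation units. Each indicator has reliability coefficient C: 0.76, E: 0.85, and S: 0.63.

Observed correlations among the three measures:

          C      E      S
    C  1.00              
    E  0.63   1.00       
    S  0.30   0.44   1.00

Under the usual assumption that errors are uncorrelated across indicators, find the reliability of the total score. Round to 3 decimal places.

0.868

Var(C+E+S) = 3 + 2·[0.63 + 0.30 + 0.44] = 3 + 2.74 = 5.74.
With uncorrelated errors the cross-covariances are all true-score covariance, so they carry over unchanged; only the diagonal terms shrink to ρᵢσᵢ².
True-score variance = [0.76 + 0.85 + 0.63] + 2.74 = 2.24 + 2.74 = 4.98.
Reliability = 4.98 / 5.74 = 0.868.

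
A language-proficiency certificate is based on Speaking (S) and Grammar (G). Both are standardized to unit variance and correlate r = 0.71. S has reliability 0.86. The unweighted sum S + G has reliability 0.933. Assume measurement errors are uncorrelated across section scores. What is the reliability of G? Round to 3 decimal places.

0.911

Var(S+G) = 2 + 2·0.71 = 3.420.
True-score variance = ρ_S + ρ_G + 2·0.71, so 0.933 = (0.86 + ρ_G + 1.42) / 3.420.
ρ_G = 0.933·3.420 − 0.86 − 1.42 = 0.911.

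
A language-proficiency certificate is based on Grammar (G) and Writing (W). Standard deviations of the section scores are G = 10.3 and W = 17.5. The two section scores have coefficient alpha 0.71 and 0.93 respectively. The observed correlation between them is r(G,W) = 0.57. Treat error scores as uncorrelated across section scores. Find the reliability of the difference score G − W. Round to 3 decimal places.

Var(G−W) = 10.3² + 17.5² − 2·10.3·17.5·0.57 = 412.34 − 205.485 = 206.855.
Under uncorrelated errors the observed covariances equal the true-score covariances, so only the own-variance terms attenuate.
True-score variance = [10.3²·0.71 + 17.5²·0.93] − 205.485 = 360.136 − 205.485 = 154.651.
Reliability = 154.651 / 206.855 = 0.748.

0.748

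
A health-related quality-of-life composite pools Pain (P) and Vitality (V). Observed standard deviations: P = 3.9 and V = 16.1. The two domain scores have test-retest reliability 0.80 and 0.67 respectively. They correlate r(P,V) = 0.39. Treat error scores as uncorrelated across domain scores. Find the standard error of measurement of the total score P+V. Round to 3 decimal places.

Var(total) = 274.42 + 48.9762 = 323.396.
True-score variance = 185.839 + 48.9762 = 234.815, so reliability = 0.7261.
Error variance = 323.396 − 234.815 = 88.5813; SEM = √88.5813 = 9.412.

9.412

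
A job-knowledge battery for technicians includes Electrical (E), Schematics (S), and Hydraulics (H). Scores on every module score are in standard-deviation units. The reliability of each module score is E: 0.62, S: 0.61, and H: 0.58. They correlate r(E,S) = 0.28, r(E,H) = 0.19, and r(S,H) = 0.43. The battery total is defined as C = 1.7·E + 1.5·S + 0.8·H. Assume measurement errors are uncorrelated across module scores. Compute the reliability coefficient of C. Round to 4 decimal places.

0.7437

Var(C) = 1.7² + 1.5² + 0.8² + 2·[2.55·0.28 + 1.36·0.19 + 1.2·0.43] = 5.78 + 2.9768 = 8.7568.
Because errors are independent across components, Cov(Tᵢ,Tⱼ) = Cov(Xᵢ,Xⱼ); the off-diagonal part of the true-score variance is the same as above.
True-score variance = [1.7²·0.62 + 1.5²·0.61 + 0.8²·0.58] + 2.9768 = 3.5355 + 2.9768 = 6.5123.
Reliability = 6.5123 / 8.7568 = 0.7437.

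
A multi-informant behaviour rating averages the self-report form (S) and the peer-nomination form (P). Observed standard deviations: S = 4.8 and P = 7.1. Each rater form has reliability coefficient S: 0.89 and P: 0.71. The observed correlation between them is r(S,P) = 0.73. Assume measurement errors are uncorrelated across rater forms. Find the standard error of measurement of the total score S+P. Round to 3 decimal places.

Var(total) = 73.45 + 49.7568 = 123.207.
True-score variance = 56.2967 + 49.7568 = 106.053, so reliability = 0.8608.
Error variance = 123.207 − 106.053 = 17.1533; SEM = √17.1533 = 4.142.

4.142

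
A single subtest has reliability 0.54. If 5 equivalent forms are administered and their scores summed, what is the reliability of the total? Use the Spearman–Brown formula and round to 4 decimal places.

0.8544

ρ_k = kρ / (1 + (k−1)ρ) = 5·0.54 / (1 + 4·0.54) = 2.700 / 3.160 = 0.8544.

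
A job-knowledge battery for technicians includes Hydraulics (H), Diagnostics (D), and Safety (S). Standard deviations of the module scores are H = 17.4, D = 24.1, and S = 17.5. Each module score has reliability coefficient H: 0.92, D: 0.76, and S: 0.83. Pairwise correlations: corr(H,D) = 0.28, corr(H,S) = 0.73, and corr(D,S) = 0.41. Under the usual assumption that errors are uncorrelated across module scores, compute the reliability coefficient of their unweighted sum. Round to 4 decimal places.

0.9026

Var(H+D+S) = 17.4² + 24.1² + 17.5² + 2·[17.4·24.1·0.28 + 17.4·17.5·0.73 + 24.1·17.5·0.41] = 1189.82 + 1025.24 = 2215.06.
Because errors are independent across components, Cov(Tᵢ,Tⱼ) = Cov(Xᵢ,Xⱼ); the off-diagonal part of the true-score variance is the same as above.
True-score variance = [17.4²·0.92 + 24.1²·0.76 + 17.5²·0.83] + 1025.24 = 974.142 + 1025.24 = 1999.38.
Reliability = 1999.38 / 2215.06 = 0.9026.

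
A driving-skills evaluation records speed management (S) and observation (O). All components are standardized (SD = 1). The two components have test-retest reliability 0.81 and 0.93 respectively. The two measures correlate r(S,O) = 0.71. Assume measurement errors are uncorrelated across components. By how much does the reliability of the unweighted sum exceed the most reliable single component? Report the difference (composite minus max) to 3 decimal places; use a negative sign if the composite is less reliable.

-0.006

Var(sum) = 2 + 1.42 = 3.42; true-score variance = 1.74 + 1.42 = 3.16; composite reliability = 0.9240.
Max component reliability = 0.9300.
Difference = 0.9240 − 0.9300 = -0.006.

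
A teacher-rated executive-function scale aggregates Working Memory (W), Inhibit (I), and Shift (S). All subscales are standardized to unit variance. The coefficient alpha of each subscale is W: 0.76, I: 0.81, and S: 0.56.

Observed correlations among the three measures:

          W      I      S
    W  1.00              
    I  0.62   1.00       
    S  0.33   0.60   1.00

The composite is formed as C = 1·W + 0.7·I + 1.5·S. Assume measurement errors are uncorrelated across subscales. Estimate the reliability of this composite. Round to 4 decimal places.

Var(C) = 1 + 0.7² + 1.5² + 2·[0.7·0.62 + 1.5·0.33 + 1.05·0.60] = 3.74 + 3.118 = 6.858.
With uncorrelated errors the cross-covariances are all true-score covariance, so they carry over unchanged; only the diagonal terms shrink to ρᵢσᵢ².
True-score variance = [0.76 + 0.7²·0.81 + 1.5²·0.56] + 3.118 = 2.4169 + 3.118 = 5.5349.
Reliability = 5.5349 / 6.858 = 0.8071.

0.8071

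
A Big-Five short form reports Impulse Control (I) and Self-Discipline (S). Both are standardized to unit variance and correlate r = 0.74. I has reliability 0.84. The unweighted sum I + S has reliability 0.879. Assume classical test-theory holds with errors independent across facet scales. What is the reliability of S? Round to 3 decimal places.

Var(I+S) = 2 + 2·0.74 = 3.480.
True-score variance = ρ_I + ρ_S + 2·0.74, so 0.879 = (0.84 + ρ_S + 1.48) / 3.480.
ρ_S = 0.879·3.480 − 0.84 − 1.48 = 0.739.

0.739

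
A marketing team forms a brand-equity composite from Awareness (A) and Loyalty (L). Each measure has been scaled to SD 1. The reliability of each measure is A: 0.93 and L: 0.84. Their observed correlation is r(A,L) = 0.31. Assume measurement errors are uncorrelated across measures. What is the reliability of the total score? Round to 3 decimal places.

Var(A+L) = 2 + 2·[0.31] = 2 + 0.62 = 2.62.
Under uncorrelated errors the observed covariances equal the true-score covariances, so only the own-variance terms attenuate.
True-score variance = [0.93 + 0.84] + 0.62 = 1.77 + 0.62 = 2.39.
Reliability = 2.39 / 2.62 = 0.912.

0.912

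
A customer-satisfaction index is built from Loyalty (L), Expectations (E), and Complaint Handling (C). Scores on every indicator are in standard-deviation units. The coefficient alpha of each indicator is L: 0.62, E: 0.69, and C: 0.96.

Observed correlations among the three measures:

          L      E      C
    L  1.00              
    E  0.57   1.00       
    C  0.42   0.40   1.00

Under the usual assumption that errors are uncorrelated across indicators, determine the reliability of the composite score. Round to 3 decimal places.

Var(L+E+C) = 3 + 2·[0.57 + 0.42 + 0.40] = 3 + 2.78 = 5.78.
Because errors are independent across components, Cov(Tᵢ,Tⱼ) = Cov(Xᵢ,Xⱼ); the off-diagonal part of the true-score variance is the same as above.
True-score variance = [0.62 + 0.69 + 0.96] + 2.78 = 2.27 + 2.78 = 5.05.
Reliability = 5.05 / 5.78 = 0.874.

0.874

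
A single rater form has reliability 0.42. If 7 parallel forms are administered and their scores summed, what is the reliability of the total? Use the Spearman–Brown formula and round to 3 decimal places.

0.835

ρ_k = kρ / (1 + (k−1)ρ) = 7·0.42 / (1 + 6·0.42) = 2.940 / 3.520 = 0.835.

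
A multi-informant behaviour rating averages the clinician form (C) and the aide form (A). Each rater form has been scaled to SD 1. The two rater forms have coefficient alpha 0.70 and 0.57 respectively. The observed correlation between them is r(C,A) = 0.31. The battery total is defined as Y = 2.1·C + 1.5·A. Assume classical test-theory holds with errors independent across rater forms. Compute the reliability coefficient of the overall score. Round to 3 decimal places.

Var(Y) = 2.1² + 1.5² + 2·[3.15·0.31] = 6.66 + 1.953 = 8.613.
With uncorrelated errors the cross-covariances are all true-score covariance, so they carry over unchanged; only the diagonal terms shrink to ρᵢσᵢ².
True-score variance = [2.1²·0.70 + 1.5²·0.57] + 1.953 = 4.3695 + 1.953 = 6.3225.
Reliability = 6.3225 / 8.613 = 0.734.

0.734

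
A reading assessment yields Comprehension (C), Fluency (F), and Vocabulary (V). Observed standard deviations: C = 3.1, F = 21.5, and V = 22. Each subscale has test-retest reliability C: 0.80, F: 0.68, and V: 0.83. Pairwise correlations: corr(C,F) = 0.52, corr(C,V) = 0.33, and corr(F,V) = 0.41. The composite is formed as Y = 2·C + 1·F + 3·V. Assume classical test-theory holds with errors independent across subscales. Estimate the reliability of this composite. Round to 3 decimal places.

Var(Y) = 2²·3.1² + 21.5² + 3²·22² + 2·[2·3.1·21.5·0.52 + 6·3.1·22·0.33 + 3·21.5·22·0.41] = 4856.69 + 1572.28 = 6428.97.
Because errors are independent across components, Cov(Tᵢ,Tⱼ) = Cov(Xᵢ,Xⱼ); the off-diagonal part of the true-score variance is the same as above.
True-score variance = [2²·3.1²·0.80 + 21.5²·0.68 + 3²·22²·0.83] + 1572.28 = 3960.56 + 1572.28 = 5532.85.
Reliability = 5532.85 / 6428.97 = 0.861.

0.861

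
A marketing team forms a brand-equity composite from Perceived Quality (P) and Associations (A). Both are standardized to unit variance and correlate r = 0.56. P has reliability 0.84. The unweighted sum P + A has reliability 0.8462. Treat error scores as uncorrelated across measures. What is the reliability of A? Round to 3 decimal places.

0.680

Var(P+A) = 2 + 2·0.56 = 3.120.
True-score variance = ρ_P + ρ_A + 2·0.56, so 0.8462 = (0.84 + ρ_A + 1.12) / 3.120.
ρ_A = 0.8462·3.120 − 0.84 − 1.12 = 0.680.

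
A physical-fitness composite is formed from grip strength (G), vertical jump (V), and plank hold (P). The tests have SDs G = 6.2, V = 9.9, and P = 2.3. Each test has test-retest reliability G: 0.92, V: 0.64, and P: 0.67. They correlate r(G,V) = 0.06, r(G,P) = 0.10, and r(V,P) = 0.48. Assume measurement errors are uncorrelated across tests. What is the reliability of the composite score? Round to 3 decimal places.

Var(G+V+P) = 6.2² + 9.9² + 2.3² + 2·[6.2·9.9·0.06 + 6.2·2.3·0.10 + 9.9·2.3·0.48] = 141.74 + 32.0768 = 173.817.
Because errors are independent across components, Cov(Tᵢ,Tⱼ) = Cov(Xᵢ,Xⱼ); the off-diagonal part of the true-score variance is the same as above.
True-score variance = [6.2²·0.92 + 9.9²·0.64 + 2.3²·0.67] + 32.0768 = 101.636 + 32.0768 = 133.712.
Reliability = 133.712 / 173.817 = 0.769.

0.769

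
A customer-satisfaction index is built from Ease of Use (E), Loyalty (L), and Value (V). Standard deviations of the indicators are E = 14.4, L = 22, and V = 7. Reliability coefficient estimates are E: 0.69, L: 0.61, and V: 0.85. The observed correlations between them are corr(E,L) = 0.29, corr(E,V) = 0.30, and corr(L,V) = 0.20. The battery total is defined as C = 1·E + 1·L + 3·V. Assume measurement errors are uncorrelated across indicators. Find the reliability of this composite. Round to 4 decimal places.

Var(C) = 14.4² + 22² + 3²·7² + 2·[14.4·22·0.29 + 3·14.4·7·0.30 + 3·22·7·0.20] = 1132.36 + 549.984 = 1682.34.
With uncorrelated errors the cross-covariances are all true-score covariance, so they carry over unchanged; only the diagonal terms shrink to ρᵢσᵢ².
True-score variance = [14.4²·0.69 + 22²·0.61 + 3²·7²·0.85] + 549.984 = 813.168 + 549.984 = 1363.15.
Reliability = 1363.15 / 1682.34 = 0.8103.

0.8103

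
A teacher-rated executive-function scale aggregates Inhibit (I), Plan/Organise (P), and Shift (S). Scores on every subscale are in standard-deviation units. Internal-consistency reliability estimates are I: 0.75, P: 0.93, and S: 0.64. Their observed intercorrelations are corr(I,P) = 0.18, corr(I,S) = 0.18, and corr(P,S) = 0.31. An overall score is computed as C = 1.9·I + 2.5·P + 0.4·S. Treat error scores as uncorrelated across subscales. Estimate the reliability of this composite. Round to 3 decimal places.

Var(C) = 1.9² + 2.5² + 0.4² + 2·[4.75·0.18 + 0.76·0.18 + 0.31] = 10.02 + 2.6036 = 12.6236.
Because errors are independent across components, Cov(Tᵢ,Tⱼ) = Cov(Xᵢ,Xⱼ); the off-diagonal part of the true-score variance is the same as above.
True-score variance = [1.9²·0.75 + 2.5²·0.93 + 0.4²·0.64] + 2.6036 = 8.6224 + 2.6036 = 11.226.
Reliability = 11.226 / 12.6236 = 0.889.

0.889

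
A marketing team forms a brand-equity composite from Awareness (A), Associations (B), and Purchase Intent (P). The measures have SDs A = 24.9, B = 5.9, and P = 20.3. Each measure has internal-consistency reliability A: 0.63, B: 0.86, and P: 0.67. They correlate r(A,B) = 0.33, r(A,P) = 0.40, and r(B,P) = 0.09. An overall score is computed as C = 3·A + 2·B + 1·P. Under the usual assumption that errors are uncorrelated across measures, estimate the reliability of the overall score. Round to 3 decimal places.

0.721

Var(C) = 3²·24.9² + 2²·5.9² + 20.3² + 2·[6·24.9·5.9·0.33 + 3·24.9·20.3·0.40 + 2·5.9·20.3·0.09] = 6131.42 + 1838.01 = 7969.43.
With uncorrelated errors the cross-covariances are all true-score covariance, so they carry over unchanged; only the diagonal terms shrink to ρᵢσᵢ².
True-score variance = [3²·24.9²·0.63 + 2²·5.9²·0.86 + 20.3²·0.67] + 1838.01 = 3911.3 + 1838.01 = 5749.31.
Reliability = 5749.31 / 7969.43 = 0.721.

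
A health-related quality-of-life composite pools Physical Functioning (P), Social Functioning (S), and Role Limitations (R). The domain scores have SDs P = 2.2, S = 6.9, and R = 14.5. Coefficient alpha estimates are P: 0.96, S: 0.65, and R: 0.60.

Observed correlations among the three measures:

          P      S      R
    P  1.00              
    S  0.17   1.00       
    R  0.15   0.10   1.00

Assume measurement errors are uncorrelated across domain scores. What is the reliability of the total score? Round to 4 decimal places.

0.6606

Var(P+S+R) = 2.2² + 6.9² + 14.5² + 2·[2.2·6.9·0.17 + 2.2·14.5·0.15 + 6.9·14.5·0.10] = 262.7 + 34.7412 = 297.441.
With uncorrelated errors the cross-covariances are all true-score covariance, so they carry over unchanged; only the diagonal terms shrink to ρᵢσᵢ².
True-score variance = [2.2²·0.96 + 6.9²·0.65 + 14.5²·0.60] + 34.7412 = 161.743 + 34.7412 = 196.484.
Reliability = 196.484 / 297.441 = 0.6606.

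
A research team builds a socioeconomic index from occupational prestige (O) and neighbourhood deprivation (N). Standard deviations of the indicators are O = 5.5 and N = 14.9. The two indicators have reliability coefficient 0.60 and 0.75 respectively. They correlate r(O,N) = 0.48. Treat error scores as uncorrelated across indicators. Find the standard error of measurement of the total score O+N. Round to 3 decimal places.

8.222

Var(total) = 252.26 + 78.672 = 330.932.
True-score variance = 184.658 + 78.672 = 263.33, so reliability = 0.7957.
Error variance = 330.932 − 263.33 = 67.6025; SEM = √67.6025 = 8.222.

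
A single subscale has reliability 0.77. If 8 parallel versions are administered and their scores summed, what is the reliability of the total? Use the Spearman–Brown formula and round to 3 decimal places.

ρ_k = kρ / (1 + (k−1)ρ) = 8·0.77 / (1 + 7·0.77) = 6.160 / 6.390 = 0.964.

0.964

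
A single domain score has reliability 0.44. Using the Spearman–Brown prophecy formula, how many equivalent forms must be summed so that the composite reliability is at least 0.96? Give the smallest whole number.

k ≥ ρ*(1−ρ₁)/(ρ₁(1−ρ*)) = 0.96·0.56 / (0.44·0.04) = 30.545.
Smallest integer k = 31.

31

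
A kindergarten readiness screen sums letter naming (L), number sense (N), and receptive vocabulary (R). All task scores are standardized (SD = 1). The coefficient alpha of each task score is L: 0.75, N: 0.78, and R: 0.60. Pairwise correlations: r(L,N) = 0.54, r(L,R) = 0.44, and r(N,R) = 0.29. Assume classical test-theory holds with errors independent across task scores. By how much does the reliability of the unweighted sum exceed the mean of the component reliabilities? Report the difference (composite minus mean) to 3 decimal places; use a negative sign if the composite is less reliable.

0.133

Var(sum) = 3 + 2.54 = 5.54; true-score variance = 2.13 + 2.54 = 4.67; composite reliability = 0.8430.
Mean component reliability = 0.7100.
Difference = 0.8430 − 0.7100 = 0.133.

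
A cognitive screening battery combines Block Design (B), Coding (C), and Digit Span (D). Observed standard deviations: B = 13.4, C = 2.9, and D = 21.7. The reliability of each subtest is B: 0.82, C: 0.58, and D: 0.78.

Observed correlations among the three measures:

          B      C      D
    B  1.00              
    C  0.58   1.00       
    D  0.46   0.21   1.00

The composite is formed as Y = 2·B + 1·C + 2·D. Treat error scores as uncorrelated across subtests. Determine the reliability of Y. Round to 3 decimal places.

0.857

Var(Y) = 2²·13.4² + 2.9² + 2²·21.7² + 2·[2·13.4·2.9·0.58 + 4·13.4·21.7·0.46 + 2·2.9·21.7·0.21] = 2610.21 + 1213.09 = 3823.3.
With uncorrelated errors the cross-covariances are all true-score covariance, so they carry over unchanged; only the diagonal terms shrink to ρᵢσᵢ².
True-score variance = [2²·13.4²·0.82 + 2.9²·0.58 + 2²·21.7²·0.78] + 1213.09 = 2063.01 + 1213.09 = 3276.1.
Reliability = 3276.1 / 3823.3 = 0.857.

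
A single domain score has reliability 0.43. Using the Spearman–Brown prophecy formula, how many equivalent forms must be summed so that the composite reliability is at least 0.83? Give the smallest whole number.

7

k ≥ ρ*(1−ρ₁)/(ρ₁(1−ρ*)) = 0.83·0.57 / (0.43·0.17) = 6.472.
Smallest integer k = 7.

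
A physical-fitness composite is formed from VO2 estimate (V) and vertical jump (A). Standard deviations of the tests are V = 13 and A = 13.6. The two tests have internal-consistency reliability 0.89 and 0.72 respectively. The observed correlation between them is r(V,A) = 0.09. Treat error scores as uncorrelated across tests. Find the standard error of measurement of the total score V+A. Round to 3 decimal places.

8.389

Var(total) = 353.96 + 31.824 = 385.784.
True-score variance = 283.581 + 31.824 = 315.405, so reliability = 0.8176.
Error variance = 385.784 − 315.405 = 70.3788; SEM = √70.3788 = 8.389.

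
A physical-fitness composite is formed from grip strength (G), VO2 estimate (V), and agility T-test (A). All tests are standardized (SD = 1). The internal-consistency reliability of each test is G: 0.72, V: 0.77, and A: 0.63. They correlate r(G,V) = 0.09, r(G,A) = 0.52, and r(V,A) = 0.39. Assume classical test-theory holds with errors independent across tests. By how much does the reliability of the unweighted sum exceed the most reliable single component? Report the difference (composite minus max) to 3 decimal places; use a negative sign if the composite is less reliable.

Var(sum) = 3 + 2 = 5; true-score variance = 2.12 + 2 = 4.12; composite reliability = 0.8240.
Max component reliability = 0.7700.
Difference = 0.8240 − 0.7700 = 0.054.

0.054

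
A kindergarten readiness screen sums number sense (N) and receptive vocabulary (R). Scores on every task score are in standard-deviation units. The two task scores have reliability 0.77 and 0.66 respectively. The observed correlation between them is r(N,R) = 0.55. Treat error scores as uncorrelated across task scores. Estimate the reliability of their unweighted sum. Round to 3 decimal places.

Var(N+R) = 2 + 2·[0.55] = 2 + 1.1 = 3.1.
Because errors are independent across components, Cov(Tᵢ,Tⱼ) = Cov(Xᵢ,Xⱼ); the off-diagonal part of the true-score variance is the same as above.
True-score variance = [0.77 + 0.66] + 1.1 = 1.43 + 1.1 = 2.53.
Reliability = 2.53 / 3.1 = 0.816.

0.816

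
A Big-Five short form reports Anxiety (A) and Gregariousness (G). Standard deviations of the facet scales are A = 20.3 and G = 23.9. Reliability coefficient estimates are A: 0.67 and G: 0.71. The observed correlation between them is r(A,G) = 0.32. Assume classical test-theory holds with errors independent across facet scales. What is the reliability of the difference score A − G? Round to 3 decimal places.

0.552

Var(A−G) = 20.3² + 23.9² − 2·20.3·23.9·0.32 = 983.3 − 310.509 = 672.791.
Because errors are independent across components, Cov(Tᵢ,Tⱼ) = Cov(Xᵢ,Xⱼ); the off-diagonal part of the true-score variance is the same as above.
True-score variance = [20.3²·0.67 + 23.9²·0.71] − 310.509 = 681.659 − 310.509 = 371.151.
Reliability = 371.151 / 672.791 = 0.552.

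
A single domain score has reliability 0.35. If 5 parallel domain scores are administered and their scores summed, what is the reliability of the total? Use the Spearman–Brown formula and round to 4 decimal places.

ρ_k = kρ / (1 + (k−1)ρ) = 5·0.35 / (1 + 4·0.35) = 1.750 / 2.400 = 0.7292.

0.7292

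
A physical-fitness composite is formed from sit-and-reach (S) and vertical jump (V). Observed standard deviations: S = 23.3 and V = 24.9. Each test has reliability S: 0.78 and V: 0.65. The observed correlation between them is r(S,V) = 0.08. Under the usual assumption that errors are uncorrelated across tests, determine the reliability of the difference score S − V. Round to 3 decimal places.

Var(S−V) = 23.3² + 24.9² − 2·23.3·24.9·0.08 = 1162.9 − 92.8272 = 1070.07.
With uncorrelated errors the cross-covariances are all true-score covariance, so they carry over unchanged; only the diagonal terms shrink to ρᵢσᵢ².
True-score variance = [23.3²·0.78 + 24.9²·0.65] − 92.8272 = 826.461 − 92.8272 = 733.634.
Reliability = 733.634 / 1070.07 = 0.686.

0.686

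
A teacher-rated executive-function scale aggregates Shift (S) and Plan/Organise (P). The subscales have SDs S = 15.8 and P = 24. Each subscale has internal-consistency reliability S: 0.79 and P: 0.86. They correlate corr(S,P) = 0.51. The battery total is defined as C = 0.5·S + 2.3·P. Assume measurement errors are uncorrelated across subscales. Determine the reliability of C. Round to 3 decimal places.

Var(C) = 0.5²·15.8² + 2.3²·24² + 2·[1.15·15.8·24·0.51] = 3109.45 + 444.802 = 3554.25.
With uncorrelated errors the cross-covariances are all true-score covariance, so they carry over unchanged; only the diagonal terms shrink to ρᵢσᵢ².
True-score variance = [0.5²·15.8²·0.79 + 2.3²·24²·0.86] + 444.802 = 2669.76 + 444.802 = 3114.56.
Reliability = 3114.56 / 3554.25 = 0.876.

0.876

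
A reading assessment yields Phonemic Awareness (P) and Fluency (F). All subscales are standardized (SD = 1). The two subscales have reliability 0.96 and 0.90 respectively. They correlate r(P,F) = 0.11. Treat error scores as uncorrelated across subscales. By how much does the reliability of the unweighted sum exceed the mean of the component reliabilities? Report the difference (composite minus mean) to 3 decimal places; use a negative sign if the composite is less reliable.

0.007

Var(sum) = 2 + 0.22 = 2.22; true-score variance = 1.86 + 0.22 = 2.08; composite reliability = 0.9369.
Mean component reliability = 0.9300.
Difference = 0.9369 − 0.9300 = 0.007.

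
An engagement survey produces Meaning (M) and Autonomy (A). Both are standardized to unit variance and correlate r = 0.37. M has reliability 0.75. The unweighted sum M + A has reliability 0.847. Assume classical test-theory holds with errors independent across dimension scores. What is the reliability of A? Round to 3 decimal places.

Var(M+A) = 2 + 2·0.37 = 2.740.
True-score variance = ρ_M + ρ_A + 2·0.37, so 0.847 = (0.75 + ρ_A + 0.74) / 2.740.
ρ_A = 0.847·2.740 − 0.75 − 0.74 = 0.831.

0.831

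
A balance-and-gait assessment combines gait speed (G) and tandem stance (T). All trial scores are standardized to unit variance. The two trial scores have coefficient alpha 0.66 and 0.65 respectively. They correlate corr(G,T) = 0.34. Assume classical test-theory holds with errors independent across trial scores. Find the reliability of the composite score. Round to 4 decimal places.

0.7425

Var(G+T) = 2 + 2·[0.34] = 2 + 0.68 = 2.68.
Under uncorrelated errors the observed covariances equal the true-score covariances, so only the own-variance terms attenuate.
True-score variance = [0.66 + 0.65] + 0.68 = 1.31 + 0.68 = 1.99.
Reliability = 1.99 / 2.68 = 0.7425.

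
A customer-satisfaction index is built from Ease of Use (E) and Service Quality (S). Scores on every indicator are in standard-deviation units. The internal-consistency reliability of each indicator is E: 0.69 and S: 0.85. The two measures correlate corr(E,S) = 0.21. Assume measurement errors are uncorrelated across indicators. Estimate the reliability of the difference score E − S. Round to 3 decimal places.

Var(E−S) = 1 + 1 − 2·0.21 = 2 − 0.42 = 1.58.
With uncorrelated errors the cross-covariances are all true-score covariance, so they carry over unchanged; only the diagonal terms shrink to ρᵢσᵢ².
True-score variance = [0.69 + 0.85] − 0.42 = 1.54 − 0.42 = 1.12.
Reliability = 1.12 / 1.58 = 0.709.

0.709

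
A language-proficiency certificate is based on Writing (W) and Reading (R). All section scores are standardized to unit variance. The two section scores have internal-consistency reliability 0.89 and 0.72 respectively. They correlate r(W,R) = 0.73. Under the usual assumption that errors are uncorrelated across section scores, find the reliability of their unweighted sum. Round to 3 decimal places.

0.887

Var(W+R) = 2 + 2·[0.73] = 2 + 1.46 = 3.46.
With uncorrelated errors the cross-covariances are all true-score covariance, so they carry over unchanged; only the diagonal terms shrink to ρᵢσᵢ².
True-score variance = [0.89 + 0.72] + 1.46 = 1.61 + 1.46 = 3.07.
Reliability = 3.07 / 3.46 = 0.887.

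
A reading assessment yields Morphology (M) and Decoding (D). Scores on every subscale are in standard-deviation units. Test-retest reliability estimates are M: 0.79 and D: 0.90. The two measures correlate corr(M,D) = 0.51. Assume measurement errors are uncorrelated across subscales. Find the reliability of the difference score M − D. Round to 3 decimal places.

0.684

Var(M−D) = 1 + 1 − 2·0.51 = 2 − 1.02 = 0.98.
With uncorrelated errors the cross-covariances are all true-score covariance, so they carry over unchanged; only the diagonal terms shrink to ρᵢσᵢ².
True-score variance = [0.79 + 0.90] − 1.02 = 1.69 − 1.02 = 0.67.
Reliability = 0.67 / 0.98 = 0.684.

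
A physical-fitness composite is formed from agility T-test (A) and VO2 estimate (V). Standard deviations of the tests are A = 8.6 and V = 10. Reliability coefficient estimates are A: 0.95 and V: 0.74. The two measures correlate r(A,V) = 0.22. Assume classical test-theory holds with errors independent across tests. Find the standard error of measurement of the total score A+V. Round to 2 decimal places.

5.45

Var(total) = 173.96 + 37.84 = 211.8.
True-score variance = 144.262 + 37.84 = 182.102, so reliability = 0.8598.
Error variance = 211.8 − 182.102 = 29.698; SEM = √29.698 = 5.45.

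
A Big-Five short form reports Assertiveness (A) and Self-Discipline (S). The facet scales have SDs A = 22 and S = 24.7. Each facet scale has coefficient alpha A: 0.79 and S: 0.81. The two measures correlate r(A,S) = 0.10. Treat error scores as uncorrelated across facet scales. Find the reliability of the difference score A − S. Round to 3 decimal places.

Var(A−S) = 22² + 24.7² − 2·22·24.7·0.10 = 1094.09 − 108.68 = 985.41.
Because errors are independent across components, Cov(Tᵢ,Tⱼ) = Cov(Xᵢ,Xⱼ); the off-diagonal part of the true-score variance is the same as above.
True-score variance = [22²·0.79 + 24.7²·0.81] − 108.68 = 876.533 − 108.68 = 767.853.
Reliability = 767.853 / 985.41 = 0.779.

0.779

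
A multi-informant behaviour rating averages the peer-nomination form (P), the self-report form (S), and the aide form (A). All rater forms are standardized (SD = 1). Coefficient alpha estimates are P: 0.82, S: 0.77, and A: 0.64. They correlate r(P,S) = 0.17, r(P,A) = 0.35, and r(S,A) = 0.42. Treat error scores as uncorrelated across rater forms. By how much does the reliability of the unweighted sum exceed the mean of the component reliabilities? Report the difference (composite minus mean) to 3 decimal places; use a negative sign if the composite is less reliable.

0.099

Var(sum) = 3 + 1.88 = 4.88; true-score variance = 2.23 + 1.88 = 4.11; composite reliability = 0.8422.
Mean component reliability = 0.7433.
Difference = 0.8422 − 0.7433 = 0.099.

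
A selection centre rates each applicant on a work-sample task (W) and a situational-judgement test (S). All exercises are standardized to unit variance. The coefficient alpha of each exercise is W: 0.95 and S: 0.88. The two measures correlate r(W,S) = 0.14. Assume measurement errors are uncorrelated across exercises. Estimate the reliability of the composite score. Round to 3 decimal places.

Var(W+S) = 2 + 2·[0.14] = 2 + 0.28 = 2.28.
Under uncorrelated errors the observed covariances equal the true-score covariances, so only the own-variance terms attenuate.
True-score variance = [0.95 + 0.88] + 0.28 = 1.83 + 0.28 = 2.11.
Reliability = 2.11 / 2.28 = 0.925.

0.925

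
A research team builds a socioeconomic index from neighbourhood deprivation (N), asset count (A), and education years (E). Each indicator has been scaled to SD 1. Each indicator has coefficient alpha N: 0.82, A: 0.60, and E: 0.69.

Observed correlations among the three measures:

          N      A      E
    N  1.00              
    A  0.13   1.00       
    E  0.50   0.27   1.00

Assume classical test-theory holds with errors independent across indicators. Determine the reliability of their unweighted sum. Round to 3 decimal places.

0.815

Var(N+A+E) = 3 + 2·[0.13 + 0.50 + 0.27] = 3 + 1.8 = 4.8.
Because errors are independent across components, Cov(Tᵢ,Tⱼ) = Cov(Xᵢ,Xⱼ); the off-diagonal part of the true-score variance is the same as above.
True-score variance = [0.82 + 0.60 + 0.69] + 1.8 = 2.11 + 1.8 = 3.91.
Reliability = 3.91 / 4.8 = 0.815.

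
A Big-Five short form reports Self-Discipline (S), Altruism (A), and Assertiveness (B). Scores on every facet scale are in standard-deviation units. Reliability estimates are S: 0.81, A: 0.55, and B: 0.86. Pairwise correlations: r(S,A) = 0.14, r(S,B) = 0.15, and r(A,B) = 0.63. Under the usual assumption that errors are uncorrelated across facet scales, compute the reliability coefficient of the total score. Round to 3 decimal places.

Var(S+A+B) = 3 + 2·[0.14 + 0.15 + 0.63] = 3 + 1.84 = 4.84.
Under uncorrelated errors the observed covariances equal the true-score covariances, so only the own-variance terms attenuate.
True-score variance = [0.81 + 0.55 + 0.86] + 1.84 = 2.22 + 1.84 = 4.06.
Reliability = 4.06 / 4.84 = 0.839.

0.839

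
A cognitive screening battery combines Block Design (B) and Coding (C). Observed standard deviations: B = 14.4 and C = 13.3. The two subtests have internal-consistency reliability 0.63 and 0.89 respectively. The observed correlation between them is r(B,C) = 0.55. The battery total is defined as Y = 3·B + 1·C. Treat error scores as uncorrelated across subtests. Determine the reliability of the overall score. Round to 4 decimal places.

0.7346

Var(Y) = 3²·14.4² + 13.3² + 2·[3·14.4·13.3·0.55] = 2043.13 + 632.016 = 2675.15.
Under uncorrelated errors the observed covariances equal the true-score covariances, so only the own-variance terms attenuate.
True-score variance = [3²·14.4²·0.63 + 13.3²·0.89] + 632.016 = 1333.16 + 632.016 = 1965.18.
Reliability = 1965.18 / 2675.15 = 0.7346.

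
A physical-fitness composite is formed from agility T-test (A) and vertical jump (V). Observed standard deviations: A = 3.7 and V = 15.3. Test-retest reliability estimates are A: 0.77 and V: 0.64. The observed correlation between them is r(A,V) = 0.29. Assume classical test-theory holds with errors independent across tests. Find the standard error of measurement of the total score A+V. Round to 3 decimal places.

9.350

Var(total) = 247.78 + 32.8338 = 280.614.
True-score variance = 160.359 + 32.8338 = 193.193, so reliability = 0.6885.
Error variance = 280.614 − 193.193 = 87.4211; SEM = √87.4211 = 9.350.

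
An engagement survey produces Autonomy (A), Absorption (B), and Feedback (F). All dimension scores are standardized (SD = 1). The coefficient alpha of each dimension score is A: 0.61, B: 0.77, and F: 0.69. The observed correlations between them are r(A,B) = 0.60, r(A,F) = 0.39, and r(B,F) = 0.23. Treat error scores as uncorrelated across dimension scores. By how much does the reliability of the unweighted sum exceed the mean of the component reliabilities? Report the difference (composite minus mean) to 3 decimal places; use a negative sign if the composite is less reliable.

Var(sum) = 3 + 2.44 = 5.44; true-score variance = 2.07 + 2.44 = 4.51; composite reliability = 0.8290.
Mean component reliability = 0.6900.
Difference = 0.8290 − 0.6900 = 0.139.

0.139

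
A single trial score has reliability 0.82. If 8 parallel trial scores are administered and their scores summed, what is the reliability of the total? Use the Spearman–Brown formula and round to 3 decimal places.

0.973

ρ_k = kρ / (1 + (k−1)ρ) = 8·0.82 / (1 + 7·0.82) = 6.560 / 6.740 = 0.973.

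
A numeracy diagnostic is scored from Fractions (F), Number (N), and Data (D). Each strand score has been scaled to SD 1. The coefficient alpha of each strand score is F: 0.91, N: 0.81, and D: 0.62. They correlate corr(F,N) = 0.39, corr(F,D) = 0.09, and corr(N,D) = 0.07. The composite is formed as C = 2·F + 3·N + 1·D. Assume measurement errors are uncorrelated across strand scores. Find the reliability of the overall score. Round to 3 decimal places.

0.874

Var(C) = 2² + 3² + 1 + 2·[6·0.39 + 2·0.09 + 3·0.07] = 14 + 5.46 = 19.46.
Under uncorrelated errors the observed covariances equal the true-score covariances, so only the own-variance terms attenuate.
True-score variance = [2²·0.91 + 3²·0.81 + 0.62] + 5.46 = 11.55 + 5.46 = 17.01.
Reliability = 17.01 / 19.46 = 0.874.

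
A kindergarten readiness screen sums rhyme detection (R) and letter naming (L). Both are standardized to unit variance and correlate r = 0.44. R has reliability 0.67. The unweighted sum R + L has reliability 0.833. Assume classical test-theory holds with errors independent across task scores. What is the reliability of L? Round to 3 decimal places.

Var(R+L) = 2 + 2·0.44 = 2.880.
True-score variance = ρ_R + ρ_L + 2·0.44, so 0.833 = (0.67 + ρ_L + 0.88) / 2.880.
ρ_L = 0.833·2.880 − 0.67 − 0.88 = 0.849.

0.849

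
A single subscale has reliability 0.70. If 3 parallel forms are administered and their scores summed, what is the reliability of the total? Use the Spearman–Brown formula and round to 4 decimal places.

ρ_k = kρ / (1 + (k−1)ρ) = 3·0.70 / (1 + 2·0.70) = 2.100 / 2.400 = 0.8750.

0.8750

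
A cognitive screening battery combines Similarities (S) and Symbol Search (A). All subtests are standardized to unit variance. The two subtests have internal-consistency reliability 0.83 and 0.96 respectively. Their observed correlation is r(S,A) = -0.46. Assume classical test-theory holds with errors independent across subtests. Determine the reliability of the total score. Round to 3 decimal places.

0.806

Var(S+A) = 2 + 2·[(-0.46)] = 2 − 0.92 = 1.08.
Under uncorrelated errors the observed covariances equal the true-score covariances, so only the own-variance terms attenuate.
True-score variance = [0.83 + 0.96] − 0.92 = 1.79 − 0.92 = 0.87.
Reliability = 0.87 / 1.08 = 0.806.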